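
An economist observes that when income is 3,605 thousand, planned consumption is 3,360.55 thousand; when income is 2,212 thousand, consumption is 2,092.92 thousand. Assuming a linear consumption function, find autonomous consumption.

a = 80

MPC = ΔC/ΔY = (3360.55 − 2092.92)/(3605 − 2212) = 1267.63/1393 = 0.91
a = C − MPC·Y = 2092.92 − 0.91(2212) = 2092.92 − 2012.92 = 80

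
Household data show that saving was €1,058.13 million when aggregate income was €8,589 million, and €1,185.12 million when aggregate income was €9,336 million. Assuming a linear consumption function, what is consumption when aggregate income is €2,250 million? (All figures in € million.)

MPS = ΔS/ΔY = (1185.12 − 1058.13)/(9336 − 8589) = 126.99/747 = 0.17
MPC = 1 − MPS = 0.83
Autonomous saving = 1058.13 − 0.17(8589) = -402, so a = 402
C = 402 + 0.83(2250) = 402 + 1867.5 = 2269.5

C = 2269.5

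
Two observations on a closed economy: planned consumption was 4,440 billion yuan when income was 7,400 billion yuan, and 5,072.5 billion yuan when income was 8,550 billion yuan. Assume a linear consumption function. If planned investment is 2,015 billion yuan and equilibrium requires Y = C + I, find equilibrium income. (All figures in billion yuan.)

Y = 5300

MPC = (5072.5 − 4440)/(8550 − 7400) = 632.5/1150 = 0.55
a = 4440 − 0.55(7400) = 370
Equilibrium: Y = 370 + 0.55Y + 2015
0.45Y = 2385, so Y = 2385/0.45 = 5300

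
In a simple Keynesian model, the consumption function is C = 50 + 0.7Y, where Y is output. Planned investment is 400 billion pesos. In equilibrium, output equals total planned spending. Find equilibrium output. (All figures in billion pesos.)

Y = 1500

Y = C + I = 50 + 0.7Y + 400
Y − 0.7Y = 450
0.3Y = 450, so Y = 450/0.3 = 1500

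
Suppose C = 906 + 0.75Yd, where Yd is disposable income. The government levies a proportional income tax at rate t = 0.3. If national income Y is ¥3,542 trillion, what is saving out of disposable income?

S = -286.15

Yd = (1 − 0.3)(3542) = 0.7(3542) = 2479.4
C = 906 + 0.75(2479.4) = 906 + 1859.55 = 2765.55
S = Yd − C = 2479.4 − 2765.55 = -286.15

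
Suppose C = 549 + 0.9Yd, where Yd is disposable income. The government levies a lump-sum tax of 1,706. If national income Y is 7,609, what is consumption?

C = 5861.7

Yd = Y − T = 7609 − 1706 = 5903
C = 549 + 0.9(5903) = 549 + 5312.7 = 5861.7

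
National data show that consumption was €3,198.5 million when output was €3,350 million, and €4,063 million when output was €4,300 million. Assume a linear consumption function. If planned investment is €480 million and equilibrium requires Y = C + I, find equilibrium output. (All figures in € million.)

Y = 7000

MPC = (4063 − 3198.5)/(4300 − 3350) = 864.5/950 = 0.91
a = 3198.5 − 0.91(3350) = 150
Equilibrium: Y = 150 + 0.91Y + 480
0.09Y = 630, so Y = 630/0.09 = 7000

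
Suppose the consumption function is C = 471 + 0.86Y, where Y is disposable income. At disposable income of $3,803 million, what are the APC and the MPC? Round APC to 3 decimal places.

MPC = 0.86 (the slope of the consumption function)
C = 471 + 0.86(3803) = 3741.58, so APC = 3741.58/3803 = 0.984

APC = 0.984; MPC = 0.86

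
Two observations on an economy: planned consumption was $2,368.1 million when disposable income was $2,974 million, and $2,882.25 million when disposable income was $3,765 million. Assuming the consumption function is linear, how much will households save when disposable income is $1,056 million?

MPC = (2882.25 − 2368.1)/(3765 − 2974) = 514.15/791 = 0.65
a = 2368.1 − 0.65(2974) = 2368.1 − 1933.1 = 435
C = 435 + 0.65(1056) = 1121.4
S = 1056 − 1121.4 = -65.4

S = -65.4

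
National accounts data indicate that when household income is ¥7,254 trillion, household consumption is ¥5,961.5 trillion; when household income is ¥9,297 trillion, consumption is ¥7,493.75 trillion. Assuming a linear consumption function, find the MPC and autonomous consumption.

MPC = 0.75; a = 521

MPC = ΔC/ΔY = (7493.75 − 5961.5)/(9297 − 7254) = 1532.25/2043 = 0.75
a = C − MPC·Y = 5961.5 − 0.75(7254) = 5961.5 − 5440.5 = 521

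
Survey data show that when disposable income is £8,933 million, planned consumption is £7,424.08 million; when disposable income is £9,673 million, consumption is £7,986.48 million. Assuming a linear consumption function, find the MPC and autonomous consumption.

MPC = ΔC/ΔY = (7986.48 − 7424.08)/(9673 − 8933) = 562.4/740 = 0.76
a = C − MPC·Y = 7424.08 − 0.76(8933) = 7424.08 − 6789.08 = 635

MPC = 0.76; a = 635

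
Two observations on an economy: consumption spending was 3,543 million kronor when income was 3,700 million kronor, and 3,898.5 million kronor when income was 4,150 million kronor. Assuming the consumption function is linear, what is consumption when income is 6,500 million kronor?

MPC = (3898.5 − 3543)/(4150 − 3700) = 355.5/450 = 0.79
a = 3543 − 0.79(3700) = 3543 − 2923 = 620
C = 620 + 0.79(6500) = 620 + 5135 = 5755

C = 5755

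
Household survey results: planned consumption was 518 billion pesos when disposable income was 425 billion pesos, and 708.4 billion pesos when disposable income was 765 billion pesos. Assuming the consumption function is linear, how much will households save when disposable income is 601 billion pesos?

MPC = (708.4 − 518)/(765 − 425) = 190.4/340 = 0.56
a = 518 − 0.56(425) = 518 − 238 = 280
C = 280 + 0.56(601) = 616.56
S = 601 − 616.56 = -15.56

S = -15.56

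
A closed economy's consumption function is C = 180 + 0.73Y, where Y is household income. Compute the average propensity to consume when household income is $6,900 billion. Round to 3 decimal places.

C = 180 + 0.73(6900) = 5217
APC = C/Y = 5217/6900 = 0.756

APC = 0.756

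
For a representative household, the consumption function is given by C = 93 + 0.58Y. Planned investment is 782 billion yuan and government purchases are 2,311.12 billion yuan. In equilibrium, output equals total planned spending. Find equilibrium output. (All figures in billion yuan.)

Y = C + I + G = 93 + 0.58Y + 782 + 2311.12
Y − 0.58Y = 3186.12
0.42Y = 3186.12, so Y = 3186.12/0.42 = 7586

Y = 7586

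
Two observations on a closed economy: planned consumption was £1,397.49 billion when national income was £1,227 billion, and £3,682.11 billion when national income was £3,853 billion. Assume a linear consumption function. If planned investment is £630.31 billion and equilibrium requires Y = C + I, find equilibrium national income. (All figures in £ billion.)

Y = 7387

MPC = (3682.11 − 1397.49)/(3853 − 1227) = 2284.62/2626 = 0.87
a = 1397.49 − 0.87(1227) = 330
Equilibrium: Y = 330 + 0.87Y + 630.31
0.13Y = 960.31, so Y = 960.31/0.13 = 7387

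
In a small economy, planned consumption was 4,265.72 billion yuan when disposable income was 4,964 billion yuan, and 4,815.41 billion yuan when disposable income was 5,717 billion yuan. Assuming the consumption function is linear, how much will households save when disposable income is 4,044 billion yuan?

MPC = (4815.41 − 4265.72)/(5717 − 4964) = 549.69/753 = 0.73
a = 4265.72 − 0.73(4964) = 4265.72 − 3623.72 = 642
C = 642 + 0.73(4044) = 3594.12
S = 4044 − 3594.12 = 449.88

S = 449.88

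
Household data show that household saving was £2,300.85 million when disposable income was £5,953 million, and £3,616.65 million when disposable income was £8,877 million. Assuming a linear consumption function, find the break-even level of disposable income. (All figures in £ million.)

MPS = ΔS/ΔY = (3616.65 − 2300.85)/(8877 − 5953) = 1315.8/2924 = 0.45
MPC = 1 − MPS = 0.55
From S(5953) = 2300.85: −a + 0.45(5953) = 2300.85, so a = 2678.85 − 2300.85 = 378
Break-even (S = 0): Y = a/MPS = 378/0.45 = 840

Y = 840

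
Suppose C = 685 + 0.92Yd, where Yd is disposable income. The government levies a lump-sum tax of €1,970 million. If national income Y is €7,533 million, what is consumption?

Yd = Y − T = 7533 − 1970 = 5563
C = 685 + 0.92(5563) = 685 + 5117.96 = 5802.96

C = 5802.96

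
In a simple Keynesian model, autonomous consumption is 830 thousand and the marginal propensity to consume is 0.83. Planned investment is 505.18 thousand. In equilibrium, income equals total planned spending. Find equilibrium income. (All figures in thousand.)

Y = 7854

Y = C + I = 830 + 0.83Y + 505.18
Y − 0.83Y = 1335.18
0.17Y = 1335.18, so Y = 1335.18/0.17 = 7854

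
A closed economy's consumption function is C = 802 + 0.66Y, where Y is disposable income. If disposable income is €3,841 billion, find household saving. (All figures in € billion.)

C = 802 + 0.66(3841) = 802 + 2535.06 = 3337.06
S = Y − C = 3841 − 3337.06 = 503.94

S = 503.94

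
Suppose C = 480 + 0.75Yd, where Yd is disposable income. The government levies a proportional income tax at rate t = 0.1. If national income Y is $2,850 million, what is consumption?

C = 2403.75

Yd = (1 − 0.1)(2850) = 0.9(2850) = 2565
C = 480 + 0.75(2565) = 480 + 1923.75 = 2403.75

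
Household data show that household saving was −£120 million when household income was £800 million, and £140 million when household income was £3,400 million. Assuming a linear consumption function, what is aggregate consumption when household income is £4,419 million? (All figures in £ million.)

MPS = ΔS/ΔY = (140 − (-120))/(3400 − 800) = 260/2600 = 0.1
MPC = 1 − MPS = 0.9
Autonomous saving = -120 − 0.1(800) = -200, so a = 200
C = 200 + 0.9(4419) = 200 + 3977.1 = 4177.1

C = 4177.1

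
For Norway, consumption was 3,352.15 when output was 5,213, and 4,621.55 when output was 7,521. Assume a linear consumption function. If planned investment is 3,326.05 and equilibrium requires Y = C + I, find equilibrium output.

Y = 8469

MPC = (4621.55 − 3352.15)/(7521 − 5213) = 1269.4/2308 = 0.55
a = 3352.15 − 0.55(5213) = 485
Equilibrium: Y = 485 + 0.55Y + 3326.05
0.45Y = 3811.05, so Y = 3811.05/0.45 = 8469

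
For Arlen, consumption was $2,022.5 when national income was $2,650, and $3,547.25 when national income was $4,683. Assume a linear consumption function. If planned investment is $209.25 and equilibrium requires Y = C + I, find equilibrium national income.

MPC = (3547.25 − 2022.5)/(4683 − 2650) = 1524.75/2033 = 0.75
a = 2022.5 − 0.75(2650) = 35
Equilibrium: Y = 35 + 0.75Y + 209.25
0.25Y = 244.25, so Y = 244.25/0.25 = 977

Y = 977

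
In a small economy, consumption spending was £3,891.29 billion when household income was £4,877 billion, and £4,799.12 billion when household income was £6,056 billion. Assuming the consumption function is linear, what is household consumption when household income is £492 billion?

MPC = (4799.12 − 3891.29)/(6056 − 4877) = 907.83/1179 = 0.77
a = 3891.29 − 0.77(4877) = 3891.29 − 3755.29 = 136
C = 136 + 0.77(492) = 136 + 378.84 = 514.84

C = 514.84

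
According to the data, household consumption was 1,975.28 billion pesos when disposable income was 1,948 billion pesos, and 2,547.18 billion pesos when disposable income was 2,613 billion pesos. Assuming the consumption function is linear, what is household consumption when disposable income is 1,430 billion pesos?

C = 1529.8

MPC = (2547.18 − 1975.28)/(2613 − 1948) = 571.9/665 = 0.86
a = 1975.28 − 0.86(1948) = 1975.28 − 1675.28 = 300
C = 300 + 0.86(1430) = 300 + 1229.8 = 1529.8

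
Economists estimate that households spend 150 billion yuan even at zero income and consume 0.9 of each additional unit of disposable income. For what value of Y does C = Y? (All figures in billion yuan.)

At break-even, C = Y: 150 + 0.9Y = Y
0.1Y = 150, so Y = 150/0.1 = 1500

Y = 1500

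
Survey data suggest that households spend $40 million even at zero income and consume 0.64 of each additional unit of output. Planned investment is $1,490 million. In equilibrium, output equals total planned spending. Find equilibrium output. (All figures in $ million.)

Y = C + I = 40 + 0.64Y + 1490
Y − 0.64Y = 1530
0.36Y = 1530, so Y = 1530/0.36 = 4250

Y = 4250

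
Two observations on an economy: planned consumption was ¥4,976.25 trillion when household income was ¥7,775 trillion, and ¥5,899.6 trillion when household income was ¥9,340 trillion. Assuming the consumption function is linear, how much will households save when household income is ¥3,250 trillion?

S = 943.5

MPC = (5899.6 − 4976.25)/(9340 − 7775) = 923.35/1565 = 0.59
a = 4976.25 − 0.59(7775) = 4976.25 − 4587.25 = 389
C = 389 + 0.59(3250) = 2306.5
S = 3250 − 2306.5 = 943.5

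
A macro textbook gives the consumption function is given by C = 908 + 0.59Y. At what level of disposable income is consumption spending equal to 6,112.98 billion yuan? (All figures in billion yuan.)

Y = 8822

908 + 0.59Y = 6112.98
0.59Y = 5204.98, so Y = 5204.98/0.59 = 8822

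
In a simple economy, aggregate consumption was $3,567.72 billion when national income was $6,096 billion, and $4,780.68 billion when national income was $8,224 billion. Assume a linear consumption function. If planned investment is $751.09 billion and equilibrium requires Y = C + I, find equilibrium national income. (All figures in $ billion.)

MPC = (4780.68 − 3567.72)/(8224 − 6096) = 1212.96/2128 = 0.57
a = 3567.72 − 0.57(6096) = 93
Equilibrium: Y = 93 + 0.57Y + 751.09
0.43Y = 844.09, so Y = 844.09/0.43 = 1963

Y = 1963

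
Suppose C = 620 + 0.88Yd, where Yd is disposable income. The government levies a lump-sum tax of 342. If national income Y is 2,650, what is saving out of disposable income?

S = -343.04

Yd = Y − T = 2650 − 342 = 2308
C = 620 + 0.88(2308) = 620 + 2031.04 = 2651.04
S = Yd − C = 2308 − 2651.04 = -343.04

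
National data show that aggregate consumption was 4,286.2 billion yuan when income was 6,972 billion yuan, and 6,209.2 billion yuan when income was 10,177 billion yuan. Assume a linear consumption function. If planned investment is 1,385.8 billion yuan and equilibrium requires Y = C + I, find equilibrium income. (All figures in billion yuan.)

MPC = (6209.2 − 4286.2)/(10177 − 6972) = 1923/3205 = 0.6
a = 4286.2 − 0.6(6972) = 103
Equilibrium: Y = 103 + 0.6Y + 1385.8
0.4Y = 1488.8, so Y = 1488.8/0.4 = 3722

Y = 3722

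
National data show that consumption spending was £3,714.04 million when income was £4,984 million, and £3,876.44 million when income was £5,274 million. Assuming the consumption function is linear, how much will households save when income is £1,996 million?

S = -44.76

MPC = (3876.44 − 3714.04)/(5274 − 4984) = 162.4/290 = 0.56
a = 3714.04 − 0.56(4984) = 3714.04 − 2791.04 = 923
C = 923 + 0.56(1996) = 2040.76
S = 1996 − 2040.76 = -44.76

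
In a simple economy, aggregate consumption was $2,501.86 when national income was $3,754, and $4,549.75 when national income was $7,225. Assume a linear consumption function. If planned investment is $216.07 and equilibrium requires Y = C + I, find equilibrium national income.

Y = 1227

MPC = (4549.75 − 2501.86)/(7225 − 3754) = 2047.89/3471 = 0.59
a = 2501.86 − 0.59(3754) = 287
Equilibrium: Y = 287 + 0.59Y + 216.07
0.41Y = 503.07, so Y = 503.07/0.41 = 1227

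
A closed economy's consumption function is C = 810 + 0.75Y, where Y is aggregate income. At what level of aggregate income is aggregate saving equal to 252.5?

Y = 4250

S = Y − C = -810 + 0.25Y
-810 + 0.25Y = 252.5, so 0.25Y = 1062.5 and Y = 4250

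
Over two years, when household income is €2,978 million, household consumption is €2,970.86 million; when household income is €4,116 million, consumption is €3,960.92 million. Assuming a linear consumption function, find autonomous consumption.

a = 380

MPC = ΔC/ΔY = (3960.92 − 2970.86)/(4116 − 2978) = 990.06/1138 = 0.87
a = C − MPC·Y = 2970.86 − 0.87(2978) = 2970.86 − 2590.86 = 380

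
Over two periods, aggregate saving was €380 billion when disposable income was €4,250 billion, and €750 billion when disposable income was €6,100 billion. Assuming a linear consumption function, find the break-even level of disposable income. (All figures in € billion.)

Y = 2350

MPS = ΔS/ΔY = (750 − 380)/(6100 − 4250) = 370/1850 = 0.2
MPC = 1 − MPS = 0.8
From S(4250) = 380: −a + 0.2(4250) = 380, so a = 850 − 380 = 470
Break-even (S = 0): Y = a/MPS = 470/0.2 = 2350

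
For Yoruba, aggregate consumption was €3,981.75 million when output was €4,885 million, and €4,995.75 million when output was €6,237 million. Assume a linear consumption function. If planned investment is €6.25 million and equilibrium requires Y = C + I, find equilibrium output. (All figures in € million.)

Y = 1297

MPC = (4995.75 − 3981.75)/(6237 − 4885) = 1014/1352 = 0.75
a = 3981.75 − 0.75(4885) = 318
Equilibrium: Y = 318 + 0.75Y + 6.25
0.25Y = 324.25, so Y = 324.25/0.25 = 1297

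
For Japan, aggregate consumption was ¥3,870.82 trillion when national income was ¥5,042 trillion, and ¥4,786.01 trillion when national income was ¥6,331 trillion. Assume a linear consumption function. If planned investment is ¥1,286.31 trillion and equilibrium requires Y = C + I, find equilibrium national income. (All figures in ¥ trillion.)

MPC = (4786.01 − 3870.82)/(6331 − 5042) = 915.19/1289 = 0.71
a = 3870.82 − 0.71(5042) = 291
Equilibrium: Y = 291 + 0.71Y + 1286.31
0.29Y = 1577.31, so Y = 1577.31/0.29 = 5439

Y = 5439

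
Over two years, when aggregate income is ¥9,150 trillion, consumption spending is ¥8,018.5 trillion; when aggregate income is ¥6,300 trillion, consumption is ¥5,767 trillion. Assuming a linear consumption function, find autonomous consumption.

MPC = ΔC/ΔY = (8018.5 − 5767)/(9150 − 6300) = 2251.5/2850 = 0.79
a = C − MPC·Y = 5767 − 0.79(6300) = 5767 − 4977 = 790

a = 790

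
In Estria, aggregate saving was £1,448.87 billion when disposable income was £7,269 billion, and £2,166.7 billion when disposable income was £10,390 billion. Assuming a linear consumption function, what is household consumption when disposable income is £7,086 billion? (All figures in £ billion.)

MPS = ΔS/ΔY = (2166.7 − 1448.87)/(10390 − 7269) = 717.83/3121 = 0.23
MPC = 1 − MPS = 0.77
Autonomous saving = 1448.87 − 0.23(7269) = -223, so a = 223
C = 223 + 0.77(7086) = 223 + 5456.22 = 5679.22

C = 5679.22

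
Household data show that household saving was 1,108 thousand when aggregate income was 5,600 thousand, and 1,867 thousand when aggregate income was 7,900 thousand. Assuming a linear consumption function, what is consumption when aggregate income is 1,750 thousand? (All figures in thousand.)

MPS = ΔS/ΔY = (1867 − 1108)/(7900 − 5600) = 759/2300 = 0.33
MPC = 1 − MPS = 0.67
Autonomous saving = 1108 − 0.33(5600) = -740, so a = 740
C = 740 + 0.67(1750) = 740 + 1172.5 = 1912.5

C = 1912.5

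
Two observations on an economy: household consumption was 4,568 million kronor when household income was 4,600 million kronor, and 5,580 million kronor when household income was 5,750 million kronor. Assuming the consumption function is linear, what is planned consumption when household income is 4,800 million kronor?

C = 4744

MPC = (5580 − 4568)/(5750 − 4600) = 1012/1150 = 0.88
a = 4568 − 0.88(4600) = 4568 − 4048 = 520
C = 520 + 0.88(4800) = 520 + 4224 = 4744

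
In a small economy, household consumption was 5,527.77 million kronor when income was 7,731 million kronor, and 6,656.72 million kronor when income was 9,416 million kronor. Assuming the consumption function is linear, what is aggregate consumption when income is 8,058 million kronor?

C = 5746.86

MPC = (6656.72 − 5527.77)/(9416 − 7731) = 1128.95/1685 = 0.67
a = 5527.77 − 0.67(7731) = 5527.77 − 5179.77 = 348
C = 348 + 0.67(8058) = 348 + 5398.86 = 5746.86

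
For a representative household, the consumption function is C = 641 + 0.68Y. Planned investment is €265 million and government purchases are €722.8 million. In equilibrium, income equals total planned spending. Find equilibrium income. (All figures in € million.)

Y = 5090

Y = C + I + G = 641 + 0.68Y + 265 + 722.8
Y − 0.68Y = 1628.8
0.32Y = 1628.8, so Y = 1628.8/0.32 = 5090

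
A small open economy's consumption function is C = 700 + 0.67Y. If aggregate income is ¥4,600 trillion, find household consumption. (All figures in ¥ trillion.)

C = 700 + 0.67(4600) = 700 + 3082 = 3782

C = 3782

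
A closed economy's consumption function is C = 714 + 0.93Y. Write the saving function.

S = -714 + 0.07Y

S = Y − C = Y − (714 + 0.93Y) = -714 + (1 − 0.93)Y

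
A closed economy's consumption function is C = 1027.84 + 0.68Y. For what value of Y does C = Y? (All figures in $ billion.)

At break-even, C = Y: 1027.84 + 0.68Y = Y
0.32Y = 1027.84, so Y = 1027.84/0.32 = 3212

Y = 3212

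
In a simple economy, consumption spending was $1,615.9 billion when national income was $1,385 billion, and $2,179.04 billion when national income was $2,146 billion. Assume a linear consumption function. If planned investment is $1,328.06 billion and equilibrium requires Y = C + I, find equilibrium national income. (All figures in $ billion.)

Y = 7381

MPC = (2179.04 − 1615.9)/(2146 − 1385) = 563.14/761 = 0.74
a = 1615.9 − 0.74(1385) = 591
Equilibrium: Y = 591 + 0.74Y + 1328.06
0.26Y = 1919.06, so Y = 1919.06/0.26 = 7381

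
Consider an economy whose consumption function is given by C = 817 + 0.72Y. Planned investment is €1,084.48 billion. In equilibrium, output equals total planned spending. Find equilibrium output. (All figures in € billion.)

Y = C + I = 817 + 0.72Y + 1084.48
Y − 0.72Y = 1901.48
0.28Y = 1901.48, so Y = 1901.48/0.28 = 6791

Y = 6791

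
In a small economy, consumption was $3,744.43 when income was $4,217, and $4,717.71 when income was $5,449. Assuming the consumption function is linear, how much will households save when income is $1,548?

MPC = (4717.71 − 3744.43)/(5449 − 4217) = 973.28/1232 = 0.79
a = 3744.43 − 0.79(4217) = 3744.43 − 3331.43 = 413
C = 413 + 0.79(1548) = 1635.92
S = 1548 − 1635.92 = -87.92

S = -87.92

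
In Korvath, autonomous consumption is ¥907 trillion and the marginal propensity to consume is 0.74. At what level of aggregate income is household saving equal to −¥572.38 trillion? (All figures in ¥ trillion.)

Y = 1287

S = Y − C = -907 + 0.26Y
-907 + 0.26Y = -572.38, so 0.26Y = 334.62 and Y = 1287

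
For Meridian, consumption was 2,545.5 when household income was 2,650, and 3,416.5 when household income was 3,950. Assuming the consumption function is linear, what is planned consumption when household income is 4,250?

MPC = (3416.5 − 2545.5)/(3950 − 2650) = 871/1300 = 0.67
a = 2545.5 − 0.67(2650) = 2545.5 − 1775.5 = 770
C = 770 + 0.67(4250) = 770 + 2847.5 = 3617.5

C = 3617.5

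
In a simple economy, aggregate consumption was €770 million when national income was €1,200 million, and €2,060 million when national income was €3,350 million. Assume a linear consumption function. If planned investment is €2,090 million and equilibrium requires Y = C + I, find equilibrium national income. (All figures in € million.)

Y = 5350

MPC = (2060 − 770)/(3350 − 1200) = 1290/2150 = 0.6
a = 770 − 0.6(1200) = 50
Equilibrium: Y = 50 + 0.6Y + 2090
0.4Y = 2140, so Y = 2140/0.4 = 5350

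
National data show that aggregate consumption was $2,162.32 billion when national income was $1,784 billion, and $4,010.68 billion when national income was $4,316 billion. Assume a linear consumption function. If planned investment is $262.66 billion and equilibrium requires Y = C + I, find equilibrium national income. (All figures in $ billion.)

MPC = (4010.68 − 2162.32)/(4316 − 1784) = 1848.36/2532 = 0.73
a = 2162.32 − 0.73(1784) = 860
Equilibrium: Y = 860 + 0.73Y + 262.66
0.27Y = 1122.66, so Y = 1122.66/0.27 = 4158

Y = 4158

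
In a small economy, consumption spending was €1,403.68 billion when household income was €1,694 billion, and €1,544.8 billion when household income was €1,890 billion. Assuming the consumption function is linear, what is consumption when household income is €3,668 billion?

C = 2824.96

MPC = (1544.8 − 1403.68)/(1890 − 1694) = 141.12/196 = 0.72
a = 1403.68 − 0.72(1694) = 1403.68 − 1219.68 = 184
C = 184 + 0.72(3668) = 184 + 2640.96 = 2824.96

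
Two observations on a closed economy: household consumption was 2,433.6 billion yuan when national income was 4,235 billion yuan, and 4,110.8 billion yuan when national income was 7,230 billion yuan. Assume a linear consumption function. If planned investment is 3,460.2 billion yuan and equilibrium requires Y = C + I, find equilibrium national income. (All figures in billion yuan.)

MPC = (4110.8 − 2433.6)/(7230 − 4235) = 1677.2/2995 = 0.56
a = 2433.6 − 0.56(4235) = 62
Equilibrium: Y = 62 + 0.56Y + 3460.2
0.44Y = 3522.2, so Y = 3522.2/0.44 = 8005

Y = 8005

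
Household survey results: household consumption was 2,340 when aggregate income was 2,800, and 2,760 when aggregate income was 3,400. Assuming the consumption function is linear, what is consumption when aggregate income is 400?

MPC = (2760 − 2340)/(3400 − 2800) = 420/600 = 0.7
a = 2340 − 0.7(2800) = 2340 − 1960 = 380
C = 380 + 0.7(400) = 380 + 280 = 660

C = 660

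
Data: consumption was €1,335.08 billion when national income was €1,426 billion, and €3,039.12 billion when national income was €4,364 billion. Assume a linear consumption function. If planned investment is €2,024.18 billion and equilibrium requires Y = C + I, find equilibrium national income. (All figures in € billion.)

Y = 6029

MPC = (3039.12 − 1335.08)/(4364 − 1426) = 1704.04/2938 = 0.58
a = 1335.08 − 0.58(1426) = 508
Equilibrium: Y = 508 + 0.58Y + 2024.18
0.42Y = 2532.18, so Y = 2532.18/0.42 = 6029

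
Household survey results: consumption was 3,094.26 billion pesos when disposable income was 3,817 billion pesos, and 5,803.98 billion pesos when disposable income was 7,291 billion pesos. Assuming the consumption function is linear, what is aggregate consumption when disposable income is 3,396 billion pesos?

MPC = (5803.98 − 3094.26)/(7291 − 3817) = 2709.72/3474 = 0.78
a = 3094.26 − 0.78(3817) = 3094.26 − 2977.26 = 117
C = 117 + 0.78(3396) = 117 + 2648.88 = 2765.88

C = 2765.88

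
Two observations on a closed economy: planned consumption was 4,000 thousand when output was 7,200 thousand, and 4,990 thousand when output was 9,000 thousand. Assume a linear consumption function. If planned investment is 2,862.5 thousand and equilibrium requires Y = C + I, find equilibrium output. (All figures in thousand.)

Y = 6450

MPC = (4990 − 4000)/(9000 − 7200) = 990/1800 = 0.55
a = 4000 − 0.55(7200) = 40
Equilibrium: Y = 40 + 0.55Y + 2862.5
0.45Y = 2902.5, so Y = 2902.5/0.45 = 6450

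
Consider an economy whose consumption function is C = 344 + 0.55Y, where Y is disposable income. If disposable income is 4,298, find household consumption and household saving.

C = 2707.9; S = 1590.1

C = 344 + 0.55(4298) = 344 + 2363.9 = 2707.9
S = Y − C = 4298 − 2707.9 = 1590.1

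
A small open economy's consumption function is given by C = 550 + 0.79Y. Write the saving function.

S = -550 + 0.21Y

S = Y − C = Y − (550 + 0.79Y) = -550 + (1 − 0.79)Y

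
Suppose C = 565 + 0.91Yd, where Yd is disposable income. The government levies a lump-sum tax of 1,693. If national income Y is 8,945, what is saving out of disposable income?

S = 87.68

Yd = Y − T = 8945 − 1693 = 7252
C = 565 + 0.91(7252) = 565 + 6599.32 = 7164.32
S = Yd − C = 7252 − 7164.32 = 87.68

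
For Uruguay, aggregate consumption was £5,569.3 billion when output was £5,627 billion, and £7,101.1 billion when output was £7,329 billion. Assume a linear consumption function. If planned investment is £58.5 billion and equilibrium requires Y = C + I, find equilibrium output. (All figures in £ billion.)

MPC = (7101.1 − 5569.3)/(7329 − 5627) = 1531.8/1702 = 0.9
a = 5569.3 − 0.9(5627) = 505
Equilibrium: Y = 505 + 0.9Y + 58.5
0.1Y = 563.5, so Y = 563.5/0.1 = 5635

Y = 5635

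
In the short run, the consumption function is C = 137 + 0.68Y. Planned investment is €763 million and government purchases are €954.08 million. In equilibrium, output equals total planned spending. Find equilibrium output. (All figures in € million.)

Y = 5794

Y = C + I + G = 137 + 0.68Y + 763 + 954.08
Y − 0.68Y = 1854.08
0.32Y = 1854.08, so Y = 1854.08/0.32 = 5794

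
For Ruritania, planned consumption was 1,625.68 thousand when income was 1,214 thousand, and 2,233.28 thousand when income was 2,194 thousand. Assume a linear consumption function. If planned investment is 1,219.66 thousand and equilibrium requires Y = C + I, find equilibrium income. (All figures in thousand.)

MPC = (2233.28 − 1625.68)/(2194 − 1214) = 607.6/980 = 0.62
a = 1625.68 − 0.62(1214) = 873
Equilibrium: Y = 873 + 0.62Y + 1219.66
0.38Y = 2092.66, so Y = 2092.66/0.38 = 5507

Y = 5507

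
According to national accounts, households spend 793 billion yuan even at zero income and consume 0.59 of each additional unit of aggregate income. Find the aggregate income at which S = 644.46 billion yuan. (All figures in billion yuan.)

Y = 3506

S = Y − C = -793 + 0.41Y
-793 + 0.41Y = 644.46, so 0.41Y = 1437.46 and Y = 3506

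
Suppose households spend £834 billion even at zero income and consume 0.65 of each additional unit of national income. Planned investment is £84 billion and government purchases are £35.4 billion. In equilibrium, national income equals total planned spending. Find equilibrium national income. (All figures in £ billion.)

Y = C + I + G = 834 + 0.65Y + 84 + 35.4
Y − 0.65Y = 953.4
0.35Y = 953.4, so Y = 953.4/0.35 = 2724

Y = 2724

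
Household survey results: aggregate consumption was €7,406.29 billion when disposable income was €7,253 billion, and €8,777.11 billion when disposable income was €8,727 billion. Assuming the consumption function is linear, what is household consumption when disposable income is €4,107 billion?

MPC = (8777.11 − 7406.29)/(8727 − 7253) = 1370.82/1474 = 0.93
a = 7406.29 − 0.93(7253) = 7406.29 − 6745.29 = 661
C = 661 + 0.93(4107) = 661 + 3819.51 = 4480.51

C = 4480.51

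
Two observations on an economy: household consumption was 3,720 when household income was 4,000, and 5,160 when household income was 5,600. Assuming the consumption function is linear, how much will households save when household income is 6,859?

S = 565.9

MPC = (5160 − 3720)/(5600 − 4000) = 1440/1600 = 0.9
a = 3720 − 0.9(4000) = 3720 − 3600 = 120
C = 120 + 0.9(6859) = 6293.1
S = 6859 − 6293.1 = 565.9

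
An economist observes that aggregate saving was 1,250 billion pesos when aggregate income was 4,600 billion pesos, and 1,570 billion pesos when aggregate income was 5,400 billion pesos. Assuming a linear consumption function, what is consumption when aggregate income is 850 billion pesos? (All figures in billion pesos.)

C = 1100

MPS = ΔS/ΔY = (1570 − 1250)/(5400 − 4600) = 320/800 = 0.4
MPC = 1 − MPS = 0.6
Autonomous saving = 1250 − 0.4(4600) = -590, so a = 590
C = 590 + 0.6(850) = 590 + 510 = 1100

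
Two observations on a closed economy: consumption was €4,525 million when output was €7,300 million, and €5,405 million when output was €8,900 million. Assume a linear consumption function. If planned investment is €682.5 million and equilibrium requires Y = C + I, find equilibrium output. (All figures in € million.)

MPC = (5405 − 4525)/(8900 − 7300) = 880/1600 = 0.55
a = 4525 − 0.55(7300) = 510
Equilibrium: Y = 510 + 0.55Y + 682.5
0.45Y = 1192.5, so Y = 1192.5/0.45 = 2650

Y = 2650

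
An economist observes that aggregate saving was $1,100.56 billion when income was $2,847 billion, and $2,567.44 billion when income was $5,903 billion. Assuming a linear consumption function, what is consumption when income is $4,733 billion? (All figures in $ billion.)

MPS = ΔS/ΔY = (2567.44 − 1100.56)/(5903 − 2847) = 1466.88/3056 = 0.48
MPC = 1 − MPS = 0.52
Autonomous saving = 1100.56 − 0.48(2847) = -266, so a = 266
C = 266 + 0.52(4733) = 266 + 2461.16 = 2727.16

C = 2727.16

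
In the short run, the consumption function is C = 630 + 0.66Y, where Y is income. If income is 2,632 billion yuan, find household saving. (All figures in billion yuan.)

C = 630 + 0.66(2632) = 630 + 1737.12 = 2367.12
S = Y − C = 2632 − 2367.12 = 264.88

S = 264.88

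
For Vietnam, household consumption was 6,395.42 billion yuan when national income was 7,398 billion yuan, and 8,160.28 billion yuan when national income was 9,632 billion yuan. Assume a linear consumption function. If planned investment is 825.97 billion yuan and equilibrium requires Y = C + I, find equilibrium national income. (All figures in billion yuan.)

Y = 6557

MPC = (8160.28 − 6395.42)/(9632 − 7398) = 1764.86/2234 = 0.79
a = 6395.42 − 0.79(7398) = 551
Equilibrium: Y = 551 + 0.79Y + 825.97
0.21Y = 1376.97, so Y = 1376.97/0.21 = 6557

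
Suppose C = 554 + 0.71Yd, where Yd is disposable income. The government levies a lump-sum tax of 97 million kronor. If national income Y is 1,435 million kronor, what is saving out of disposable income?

Yd = Y − T = 1435 − 97 = 1338
C = 554 + 0.71(1338) = 554 + 949.98 = 1503.98
S = Yd − C = 1338 − 1503.98 = -165.98

S = -165.98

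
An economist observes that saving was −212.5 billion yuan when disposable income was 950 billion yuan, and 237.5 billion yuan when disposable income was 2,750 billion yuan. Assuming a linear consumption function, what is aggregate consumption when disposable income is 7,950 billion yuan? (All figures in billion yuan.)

MPS = ΔS/ΔY = (237.5 − (-212.5))/(2750 − 950) = 450/1800 = 0.25
MPC = 1 − MPS = 0.75
Autonomous saving = -212.5 − 0.25(950) = -450, so a = 450
C = 450 + 0.75(7950) = 450 + 5962.5 = 6412.5

C = 6412.5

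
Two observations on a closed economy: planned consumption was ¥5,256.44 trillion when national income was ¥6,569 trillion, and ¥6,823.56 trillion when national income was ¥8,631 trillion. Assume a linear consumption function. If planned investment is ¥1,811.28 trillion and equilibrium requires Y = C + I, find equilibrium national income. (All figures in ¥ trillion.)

MPC = (6823.56 − 5256.44)/(8631 − 6569) = 1567.12/2062 = 0.76
a = 5256.44 − 0.76(6569) = 264
Equilibrium: Y = 264 + 0.76Y + 1811.28
0.24Y = 2075.28, so Y = 2075.28/0.24 = 8647

Y = 8647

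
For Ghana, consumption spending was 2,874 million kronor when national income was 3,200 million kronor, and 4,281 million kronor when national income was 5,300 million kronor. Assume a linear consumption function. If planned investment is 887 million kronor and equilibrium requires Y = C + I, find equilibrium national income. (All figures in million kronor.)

Y = 4900

MPC = (4281 − 2874)/(5300 − 3200) = 1407/2100 = 0.67
a = 2874 − 0.67(3200) = 730
Equilibrium: Y = 730 + 0.67Y + 887
0.33Y = 1617, so Y = 1617/0.33 = 4900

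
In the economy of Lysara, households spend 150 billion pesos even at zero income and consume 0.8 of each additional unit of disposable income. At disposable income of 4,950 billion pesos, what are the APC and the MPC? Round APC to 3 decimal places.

APC = 0.830; MPC = 0.8

MPC = 0.8 (the slope of the consumption function)
C = 150 + 0.8(4950) = 4110, so APC = 4110/4950 = 0.830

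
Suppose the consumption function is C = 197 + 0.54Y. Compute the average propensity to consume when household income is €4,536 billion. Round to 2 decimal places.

C = 197 + 0.54(4536) = 2646.44
APC = C/Y = 2646.44/4536 = 0.58

APC = 0.58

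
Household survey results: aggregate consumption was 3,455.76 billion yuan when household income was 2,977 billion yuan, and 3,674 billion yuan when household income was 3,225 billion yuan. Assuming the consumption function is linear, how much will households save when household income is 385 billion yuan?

MPC = (3674 − 3455.76)/(3225 − 2977) = 218.24/248 = 0.88
a = 3455.76 − 0.88(2977) = 3455.76 − 2619.76 = 836
C = 836 + 0.88(385) = 1174.8
S = 385 − 1174.8 = -789.8

S = -789.8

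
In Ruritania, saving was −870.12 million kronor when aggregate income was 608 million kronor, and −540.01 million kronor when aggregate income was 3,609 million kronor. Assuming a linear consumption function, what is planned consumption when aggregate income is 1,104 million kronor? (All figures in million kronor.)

MPS = ΔS/ΔY = (-540.01 − (-870.12))/(3609 − 608) = 330.11/3001 = 0.11
MPC = 1 − MPS = 0.89
Autonomous saving = -870.12 − 0.11(608) = -937, so a = 937
C = 937 + 0.89(1104) = 937 + 982.56 = 1919.56

C = 1919.56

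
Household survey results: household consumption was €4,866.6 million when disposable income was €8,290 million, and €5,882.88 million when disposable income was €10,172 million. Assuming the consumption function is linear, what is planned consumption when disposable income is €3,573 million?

C = 2319.42

MPC = (5882.88 − 4866.6)/(10172 − 8290) = 1016.28/1882 = 0.54
a = 4866.6 − 0.54(8290) = 4866.6 − 4476.6 = 390
C = 390 + 0.54(3573) = 390 + 1929.42 = 2319.42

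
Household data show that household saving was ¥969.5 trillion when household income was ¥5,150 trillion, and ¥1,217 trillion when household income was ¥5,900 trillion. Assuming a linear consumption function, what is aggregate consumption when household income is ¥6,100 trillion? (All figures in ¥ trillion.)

MPS = ΔS/ΔY = (1217 − 969.5)/(5900 − 5150) = 247.5/750 = 0.33
MPC = 1 − MPS = 0.67
Autonomous saving = 969.5 − 0.33(5150) = -730, so a = 730
C = 730 + 0.67(6100) = 730 + 4087 = 4817

C = 4817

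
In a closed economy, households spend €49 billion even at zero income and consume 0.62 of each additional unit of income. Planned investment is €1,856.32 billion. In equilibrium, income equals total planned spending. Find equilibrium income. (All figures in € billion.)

Y = 5014

Y = C + I = 49 + 0.62Y + 1856.32
Y − 0.62Y = 1905.32
0.38Y = 1905.32, so Y = 1905.32/0.38 = 5014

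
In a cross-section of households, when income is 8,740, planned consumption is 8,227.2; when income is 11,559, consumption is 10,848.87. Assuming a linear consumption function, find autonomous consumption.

a = 99

MPC = ΔC/ΔY = (10848.87 − 8227.2)/(11559 − 8740) = 2621.67/2819 = 0.93
a = C − MPC·Y = 8227.2 − 0.93(8740) = 8227.2 − 8128.2 = 99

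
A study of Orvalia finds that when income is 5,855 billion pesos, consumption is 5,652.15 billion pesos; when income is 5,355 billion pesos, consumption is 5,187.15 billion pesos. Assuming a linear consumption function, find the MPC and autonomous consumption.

MPC = ΔC/ΔY = (5652.15 − 5187.15)/(5855 − 5355) = 465/500 = 0.93
a = C − MPC·Y = 5187.15 − 0.93(5355) = 5187.15 − 4980.15 = 207

MPC = 0.93; a = 207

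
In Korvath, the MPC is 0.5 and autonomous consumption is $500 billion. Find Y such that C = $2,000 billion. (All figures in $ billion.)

Y = 3000

500 + 0.5Y = 2000
0.5Y = 1500, so Y = 1500/0.5 = 3000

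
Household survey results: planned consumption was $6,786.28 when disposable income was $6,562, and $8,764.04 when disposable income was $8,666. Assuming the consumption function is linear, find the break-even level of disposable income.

MPC = (8764.04 − 6786.28)/(8666 − 6562) = 1977.76/2104 = 0.94
a = 6786.28 − 0.94(6562) = 6786.28 − 6168.28 = 618
Break-even: Y = a/(1−MPC) = 618/0.06 = 10300

Y = 10300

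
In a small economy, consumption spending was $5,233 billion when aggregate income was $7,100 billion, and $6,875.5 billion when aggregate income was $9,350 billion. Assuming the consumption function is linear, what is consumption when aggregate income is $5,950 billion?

MPC = (6875.5 − 5233)/(9350 − 7100) = 1642.5/2250 = 0.73
a = 5233 − 0.73(7100) = 5233 − 5183 = 50
C = 50 + 0.73(5950) = 50 + 4343.5 = 4393.5

C = 4393.5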